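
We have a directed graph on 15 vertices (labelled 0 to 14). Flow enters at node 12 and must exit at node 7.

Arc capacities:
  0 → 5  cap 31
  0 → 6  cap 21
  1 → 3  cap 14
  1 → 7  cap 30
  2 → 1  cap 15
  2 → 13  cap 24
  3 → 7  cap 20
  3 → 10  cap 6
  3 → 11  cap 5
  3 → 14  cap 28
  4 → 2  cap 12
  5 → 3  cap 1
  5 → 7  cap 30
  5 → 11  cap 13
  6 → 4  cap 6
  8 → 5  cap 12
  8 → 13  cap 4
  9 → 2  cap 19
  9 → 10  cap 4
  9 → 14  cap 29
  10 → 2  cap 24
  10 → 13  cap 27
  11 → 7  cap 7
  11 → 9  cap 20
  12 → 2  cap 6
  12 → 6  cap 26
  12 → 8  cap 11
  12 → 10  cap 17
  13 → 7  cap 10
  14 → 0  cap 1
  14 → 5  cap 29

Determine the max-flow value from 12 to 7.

augment #1: 12→2→1→7 bottleneck 6, total now 6
augment #2: 12→8→5→7 bottleneck 11, total now 17
augment #3: 12→10→13→7 bottleneck 10, total now 27
augment #4: 12→10→2→1→7 bottleneck 7, total now 34
augment #5: 12→6→4→2→1→7 bottleneck 2, total now 36

Maximum flow value: 36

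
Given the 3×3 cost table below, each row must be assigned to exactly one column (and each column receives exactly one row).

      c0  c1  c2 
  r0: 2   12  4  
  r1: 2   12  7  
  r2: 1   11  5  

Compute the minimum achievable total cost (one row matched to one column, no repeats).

Minimum assignment cost: 17

one of 2 optimal assignments: row0→col2 (cost 4), row1→col0 (cost 2), row2→col1 (cost 11)
total = 4 + 2 + 11 = 17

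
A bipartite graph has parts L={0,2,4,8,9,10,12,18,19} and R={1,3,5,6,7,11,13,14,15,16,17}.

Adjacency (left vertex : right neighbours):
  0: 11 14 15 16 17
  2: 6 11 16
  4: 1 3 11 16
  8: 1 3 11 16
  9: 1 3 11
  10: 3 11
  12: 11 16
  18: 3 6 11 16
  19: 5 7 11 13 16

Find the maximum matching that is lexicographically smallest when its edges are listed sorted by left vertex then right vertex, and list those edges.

Lex-smallest maximum matching: {(0,14), (2,6), (4,1), (8,3), (9,11), (12,16), (19,5)}

|M| = 7 (so the lex-smallest maximum matching has 7 edges)
process left vertices in ascending order; for each, take the smallest-labelled available neighbour that still permits 7 edges overall, or leave it unmatched if none does
lex-smallest matching: {0-14, 2-6, 4-1, 8-3, 9-11, 12-16, 19-5}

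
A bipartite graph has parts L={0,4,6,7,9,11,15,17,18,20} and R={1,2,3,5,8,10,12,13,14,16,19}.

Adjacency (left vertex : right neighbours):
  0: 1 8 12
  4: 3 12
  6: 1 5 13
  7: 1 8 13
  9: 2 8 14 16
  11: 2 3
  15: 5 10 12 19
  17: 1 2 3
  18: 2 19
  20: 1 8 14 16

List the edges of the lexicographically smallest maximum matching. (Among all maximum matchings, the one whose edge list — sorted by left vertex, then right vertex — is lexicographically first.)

Lex-smallest maximum matching: {(0,1), (4,12), (6,5), (7,8), (9,14), (11,2), (15,10), (17,3), (18,19), (20,16)}

|M| = 10 (so the lex-smallest maximum matching has 10 edges)
process left vertices in ascending order; for each, take the smallest-labelled available neighbour that still permits 10 edges overall, or leave it unmatched if none does
lex-smallest matching: {0-1, 4-12, 6-5, 7-8, 9-14, 11-2, 15-10, 17-3, 18-19, 20-16}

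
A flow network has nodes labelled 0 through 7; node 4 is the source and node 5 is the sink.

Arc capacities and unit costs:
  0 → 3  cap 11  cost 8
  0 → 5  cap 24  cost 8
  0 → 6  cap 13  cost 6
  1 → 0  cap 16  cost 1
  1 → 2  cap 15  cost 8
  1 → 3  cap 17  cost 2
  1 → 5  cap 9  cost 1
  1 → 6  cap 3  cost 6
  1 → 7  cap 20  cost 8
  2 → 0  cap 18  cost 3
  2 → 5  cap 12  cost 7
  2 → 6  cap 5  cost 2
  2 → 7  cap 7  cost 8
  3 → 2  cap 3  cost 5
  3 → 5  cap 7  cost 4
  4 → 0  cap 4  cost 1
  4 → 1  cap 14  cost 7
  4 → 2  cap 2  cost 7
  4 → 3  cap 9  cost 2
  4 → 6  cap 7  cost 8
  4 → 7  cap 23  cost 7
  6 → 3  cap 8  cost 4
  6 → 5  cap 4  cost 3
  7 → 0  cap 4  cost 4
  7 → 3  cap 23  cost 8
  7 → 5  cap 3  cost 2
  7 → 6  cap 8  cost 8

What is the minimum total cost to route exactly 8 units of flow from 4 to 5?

Minimum cost for 8 units: 50

shortest-cost path #1: 4→3→5 push 7 @ unit cost 6 (adds 42)
shortest-cost path #2: 4→1→5 push 1 @ unit cost 8 (adds 8)
total cost = 50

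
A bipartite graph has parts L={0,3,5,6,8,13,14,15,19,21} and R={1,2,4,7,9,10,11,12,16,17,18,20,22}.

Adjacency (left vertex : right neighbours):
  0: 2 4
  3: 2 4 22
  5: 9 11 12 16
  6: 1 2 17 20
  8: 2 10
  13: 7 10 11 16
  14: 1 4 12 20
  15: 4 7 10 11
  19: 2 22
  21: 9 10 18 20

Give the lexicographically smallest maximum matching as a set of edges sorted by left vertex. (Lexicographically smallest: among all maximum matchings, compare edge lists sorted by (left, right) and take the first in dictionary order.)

|M| = 10 (so the lex-smallest maximum matching has 10 edges)
process left vertices in ascending order; for each, take the smallest-labelled available neighbour that still permits 10 edges overall, or leave it unmatched if none does
lex-smallest matching: {0-2, 3-4, 5-9, 6-1, 8-10, 13-7, 14-12, 15-11, 19-22, 21-18}

Lex-smallest maximum matching: {(0,2), (3,4), (5,9), (6,1), (8,10), (13,7), (14,12), (15,11), (19,22), (21,18)}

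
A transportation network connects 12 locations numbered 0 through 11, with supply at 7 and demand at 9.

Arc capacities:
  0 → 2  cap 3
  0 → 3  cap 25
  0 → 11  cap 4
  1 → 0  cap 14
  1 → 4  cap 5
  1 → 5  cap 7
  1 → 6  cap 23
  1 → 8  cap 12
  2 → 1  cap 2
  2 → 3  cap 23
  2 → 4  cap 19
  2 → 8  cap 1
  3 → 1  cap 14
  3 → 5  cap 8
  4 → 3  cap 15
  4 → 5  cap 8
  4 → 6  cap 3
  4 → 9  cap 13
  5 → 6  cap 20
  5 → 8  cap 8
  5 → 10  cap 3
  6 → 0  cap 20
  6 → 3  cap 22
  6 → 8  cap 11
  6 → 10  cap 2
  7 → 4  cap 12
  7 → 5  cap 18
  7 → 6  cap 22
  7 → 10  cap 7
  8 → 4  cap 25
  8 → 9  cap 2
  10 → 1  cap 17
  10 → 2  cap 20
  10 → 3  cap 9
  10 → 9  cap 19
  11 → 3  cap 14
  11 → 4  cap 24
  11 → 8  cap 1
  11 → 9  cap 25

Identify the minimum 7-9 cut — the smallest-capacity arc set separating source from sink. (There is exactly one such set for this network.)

augment #1: 7→4→9 push 12
augment #2: 7→10→9 push 7
augment #3: 7→5→8→9 push 2
augment #4: 7→5→10→9 push 3
augment #5: 7→6→10→9 push 2
augment #6: 7→5→8→4→9 push 1
augment #7: 7→6→0→11→9 push 4
max flow = 31; residual-reachable set from 7 gives S-side
cut edges (S→T): {(0,11), (4,9), (5,10), (6,10), (7,10), (8,9)} total cap 31

Min-cut arcs: {(0,11), (4,9), (5,10), (6,10), (7,10), (8,9)} (total capacity 31)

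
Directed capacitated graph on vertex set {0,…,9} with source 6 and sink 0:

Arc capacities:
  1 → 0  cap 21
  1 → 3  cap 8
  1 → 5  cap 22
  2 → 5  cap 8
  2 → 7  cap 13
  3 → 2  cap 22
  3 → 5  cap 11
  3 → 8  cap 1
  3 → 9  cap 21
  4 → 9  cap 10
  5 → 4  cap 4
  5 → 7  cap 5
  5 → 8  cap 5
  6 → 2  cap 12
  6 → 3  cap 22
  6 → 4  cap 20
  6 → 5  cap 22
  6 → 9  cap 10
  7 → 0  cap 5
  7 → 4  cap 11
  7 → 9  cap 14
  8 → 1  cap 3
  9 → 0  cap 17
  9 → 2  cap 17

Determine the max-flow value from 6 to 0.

Maximum flow value: 25

augment #1: 6→9→0 bottleneck 10, total now 10
augment #2: 6→2→7→0 bottleneck 5, total now 15
augment #3: 6→3→9→0 bottleneck 7, total now 22
augment #4: 6→3→8→1→0 bottleneck 1, total now 23
augment #5: 6→5→8→1→0 bottleneck 2, total now 25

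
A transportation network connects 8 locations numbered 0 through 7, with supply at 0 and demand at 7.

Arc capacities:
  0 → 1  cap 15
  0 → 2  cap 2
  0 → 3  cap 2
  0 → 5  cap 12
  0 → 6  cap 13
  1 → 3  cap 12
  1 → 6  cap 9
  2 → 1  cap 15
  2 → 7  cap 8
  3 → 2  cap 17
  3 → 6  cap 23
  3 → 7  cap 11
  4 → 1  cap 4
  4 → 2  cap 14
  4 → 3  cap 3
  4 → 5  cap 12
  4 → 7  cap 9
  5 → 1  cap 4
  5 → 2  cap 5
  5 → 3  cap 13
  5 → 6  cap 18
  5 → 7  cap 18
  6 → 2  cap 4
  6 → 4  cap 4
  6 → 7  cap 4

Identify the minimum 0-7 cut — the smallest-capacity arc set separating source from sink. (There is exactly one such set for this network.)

augment #1: 0→2→7 push 2
augment #2: 0→3→7 push 2
augment #3: 0→5→7 push 12
augment #4: 0→6→7 push 4
augment #5: 0→1→3→7 push 9
augment #6: 0→6→2→7 push 4
augment #7: 0→6→4→7 push 4
augment #8: 0→1→3→2→7 push 2
max flow = 39; residual-reachable set from 0 gives S-side
cut edges (S→T): {(0,5), (2,7), (3,7), (6,4), (6,7)} total cap 39

Min-cut arcs: {(0,5), (2,7), (3,7), (6,4), (6,7)} (total capacity 39)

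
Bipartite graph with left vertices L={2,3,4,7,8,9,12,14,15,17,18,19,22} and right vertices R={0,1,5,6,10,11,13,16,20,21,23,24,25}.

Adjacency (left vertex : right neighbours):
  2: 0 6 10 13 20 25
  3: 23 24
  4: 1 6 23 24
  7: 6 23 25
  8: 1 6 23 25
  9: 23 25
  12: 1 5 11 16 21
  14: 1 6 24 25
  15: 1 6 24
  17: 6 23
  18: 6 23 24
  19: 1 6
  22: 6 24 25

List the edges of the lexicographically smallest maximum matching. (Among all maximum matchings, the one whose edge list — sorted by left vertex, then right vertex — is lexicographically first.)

Lex-smallest maximum matching: {(2,0), (3,23), (4,1), (7,6), (8,25), (12,5), (14,24)}

|M| = 7 (so the lex-smallest maximum matching has 7 edges)
process left vertices in ascending order; for each, take the smallest-labelled available neighbour that still permits 7 edges overall, or leave it unmatched if none does
lex-smallest matching: {2-0, 3-23, 4-1, 7-6, 8-25, 12-5, 14-24}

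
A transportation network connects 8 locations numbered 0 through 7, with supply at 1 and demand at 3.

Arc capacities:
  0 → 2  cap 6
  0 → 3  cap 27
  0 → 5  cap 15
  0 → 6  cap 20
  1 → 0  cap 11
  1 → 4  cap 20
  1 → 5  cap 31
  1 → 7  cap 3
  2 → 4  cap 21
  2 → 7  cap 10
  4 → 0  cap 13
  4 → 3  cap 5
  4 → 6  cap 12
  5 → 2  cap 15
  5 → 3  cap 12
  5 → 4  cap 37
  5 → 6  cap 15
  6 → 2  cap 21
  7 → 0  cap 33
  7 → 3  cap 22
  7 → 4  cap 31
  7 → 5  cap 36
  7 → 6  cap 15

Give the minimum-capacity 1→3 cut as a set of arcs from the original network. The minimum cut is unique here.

augment #1: 1→0→3 push 11
augment #2: 1→4→3 push 5
augment #3: 1→5→3 push 12
augment #4: 1→7→3 push 3
augment #5: 1→4→0→3 push 13
augment #6: 1→5→2→7→3 push 10
max flow = 54; residual-reachable set from 1 gives S-side
cut edges (S→T): {(1,0), (1,7), (2,7), (4,0), (4,3), (5,3)} total cap 54

Min-cut arcs: {(1,0), (1,7), (2,7), (4,0), (4,3), (5,3)} (total capacity 54)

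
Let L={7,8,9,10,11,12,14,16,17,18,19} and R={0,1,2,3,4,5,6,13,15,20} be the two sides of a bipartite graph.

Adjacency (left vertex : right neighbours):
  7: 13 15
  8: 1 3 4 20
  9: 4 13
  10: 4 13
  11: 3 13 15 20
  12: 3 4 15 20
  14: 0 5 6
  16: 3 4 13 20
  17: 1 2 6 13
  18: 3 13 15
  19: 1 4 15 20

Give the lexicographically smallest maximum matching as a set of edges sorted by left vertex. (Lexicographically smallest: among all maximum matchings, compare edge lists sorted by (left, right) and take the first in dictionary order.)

Lex-smallest maximum matching: {(7,13), (8,1), (9,4), (11,3), (12,15), (14,0), (16,20), (17,2)}

|M| = 8 (so the lex-smallest maximum matching has 8 edges)
process left vertices in ascending order; for each, take the smallest-labelled available neighbour that still permits 8 edges overall, or leave it unmatched if none does
lex-smallest matching: {7-13, 8-1, 9-4, 11-3, 12-15, 14-0, 16-20, 17-2}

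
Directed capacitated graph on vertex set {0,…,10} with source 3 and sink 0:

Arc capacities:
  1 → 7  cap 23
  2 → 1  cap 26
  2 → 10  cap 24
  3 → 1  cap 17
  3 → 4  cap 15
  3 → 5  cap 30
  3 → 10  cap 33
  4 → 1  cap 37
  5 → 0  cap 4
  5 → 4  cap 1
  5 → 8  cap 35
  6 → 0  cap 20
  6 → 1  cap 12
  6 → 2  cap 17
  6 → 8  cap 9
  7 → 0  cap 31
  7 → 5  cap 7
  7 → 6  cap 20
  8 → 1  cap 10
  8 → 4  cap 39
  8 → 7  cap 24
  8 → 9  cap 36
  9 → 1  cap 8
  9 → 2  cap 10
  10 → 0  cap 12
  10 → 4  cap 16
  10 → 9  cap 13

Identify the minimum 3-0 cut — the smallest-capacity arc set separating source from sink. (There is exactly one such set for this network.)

Min-cut arcs: {(1,7), (5,0), (8,7), (10,0)} (total capacity 63)

augment #1: 3→5→0 push 4
augment #2: 3→10→0 push 12
augment #3: 3→1→7→0 push 17
augment #4: 3→4→1→7→0 push 6
augment #5: 3→5→8→7→0 push 8
augment #6: 3→5→8→7→6→0 push 16
max flow = 63; residual-reachable set from 3 gives S-side
cut edges (S→T): {(1,7), (5,0), (8,7), (10,0)} total cap 63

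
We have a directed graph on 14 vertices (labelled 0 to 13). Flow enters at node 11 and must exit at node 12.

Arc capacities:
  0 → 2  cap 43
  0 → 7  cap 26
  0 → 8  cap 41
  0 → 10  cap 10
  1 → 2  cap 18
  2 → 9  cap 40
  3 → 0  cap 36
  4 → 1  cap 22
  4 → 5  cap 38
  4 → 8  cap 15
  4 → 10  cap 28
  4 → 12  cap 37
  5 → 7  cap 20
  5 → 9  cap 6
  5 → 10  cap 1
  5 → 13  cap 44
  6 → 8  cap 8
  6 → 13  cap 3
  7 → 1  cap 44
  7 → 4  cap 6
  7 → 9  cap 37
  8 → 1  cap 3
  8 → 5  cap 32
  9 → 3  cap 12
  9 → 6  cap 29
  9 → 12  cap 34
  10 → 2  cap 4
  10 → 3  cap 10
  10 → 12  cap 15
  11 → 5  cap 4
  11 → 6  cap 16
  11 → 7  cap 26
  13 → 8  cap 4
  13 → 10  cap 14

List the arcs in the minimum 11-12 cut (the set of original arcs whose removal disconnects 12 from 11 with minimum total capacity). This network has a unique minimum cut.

augment #1: 11→5→9→12 push 4
augment #2: 11→7→4→12 push 6
augment #3: 11→7→9→12 push 20
augment #4: 11→6→13→10→12 push 3
augment #5: 11→6→8→5→9→12 push 2
augment #6: 11→6→8→5→10→12 push 1
augment #7: 11→6→8→1→2→9→12 push 3
augment #8: 11→6→8→5→7→9→12 push 2
max flow = 41; residual-reachable set from 11 gives S-side
cut edges (S→T): {(6,8), (6,13), (11,5), (11,7)} total cap 41

Min-cut arcs: {(6,8), (6,13), (11,5), (11,7)} (total capacity 41)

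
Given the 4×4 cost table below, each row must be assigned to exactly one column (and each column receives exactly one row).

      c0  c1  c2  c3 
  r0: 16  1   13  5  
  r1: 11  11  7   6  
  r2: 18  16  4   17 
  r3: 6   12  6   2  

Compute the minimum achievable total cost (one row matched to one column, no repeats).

optimal assignment: row0→col1 (cost 1), row1→col3 (cost 6), row2→col2 (cost 4), row3→col0 (cost 6)
total = 1 + 6 + 4 + 6 = 17

Minimum assignment cost: 17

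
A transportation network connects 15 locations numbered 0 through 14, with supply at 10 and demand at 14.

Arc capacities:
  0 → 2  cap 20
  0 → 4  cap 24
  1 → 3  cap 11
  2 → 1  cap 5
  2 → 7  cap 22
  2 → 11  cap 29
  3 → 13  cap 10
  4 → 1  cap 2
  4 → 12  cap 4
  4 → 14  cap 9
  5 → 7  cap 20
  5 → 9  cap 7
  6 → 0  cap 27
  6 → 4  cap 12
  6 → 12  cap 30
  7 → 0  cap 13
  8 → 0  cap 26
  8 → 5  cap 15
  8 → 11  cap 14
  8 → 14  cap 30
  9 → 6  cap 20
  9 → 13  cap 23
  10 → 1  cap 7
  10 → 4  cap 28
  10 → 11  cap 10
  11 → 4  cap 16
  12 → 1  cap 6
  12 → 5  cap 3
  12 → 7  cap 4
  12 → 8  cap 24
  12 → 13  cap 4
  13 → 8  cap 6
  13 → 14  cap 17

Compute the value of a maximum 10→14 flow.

augment #1: 10→4→14 bottleneck 9, total now 9
augment #2: 10→1→3→13→14 bottleneck 7, total now 16
augment #3: 10→4→12→8→14 bottleneck 4, total now 20
augment #4: 10→4→1→3→13→14 bottleneck 2, total now 22

Maximum flow value: 22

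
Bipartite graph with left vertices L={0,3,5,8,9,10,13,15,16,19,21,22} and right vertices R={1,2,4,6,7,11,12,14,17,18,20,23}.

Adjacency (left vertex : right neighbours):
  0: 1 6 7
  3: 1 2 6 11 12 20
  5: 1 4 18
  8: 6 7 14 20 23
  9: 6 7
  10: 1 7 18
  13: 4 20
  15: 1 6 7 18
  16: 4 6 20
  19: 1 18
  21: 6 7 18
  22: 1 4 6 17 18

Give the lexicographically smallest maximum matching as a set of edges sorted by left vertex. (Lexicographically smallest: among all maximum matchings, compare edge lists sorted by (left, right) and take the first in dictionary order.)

|M| = 9 (so the lex-smallest maximum matching has 9 edges)
process left vertices in ascending order; for each, take the smallest-labelled available neighbour that still permits 9 edges overall, or leave it unmatched if none does
lex-smallest matching: {0-1, 3-2, 5-4, 8-14, 9-6, 10-7, 13-20, 15-18, 22-17}

Lex-smallest maximum matching: {(0,1), (3,2), (5,4), (8,14), (9,6), (10,7), (13,20), (15,18), (22,17)}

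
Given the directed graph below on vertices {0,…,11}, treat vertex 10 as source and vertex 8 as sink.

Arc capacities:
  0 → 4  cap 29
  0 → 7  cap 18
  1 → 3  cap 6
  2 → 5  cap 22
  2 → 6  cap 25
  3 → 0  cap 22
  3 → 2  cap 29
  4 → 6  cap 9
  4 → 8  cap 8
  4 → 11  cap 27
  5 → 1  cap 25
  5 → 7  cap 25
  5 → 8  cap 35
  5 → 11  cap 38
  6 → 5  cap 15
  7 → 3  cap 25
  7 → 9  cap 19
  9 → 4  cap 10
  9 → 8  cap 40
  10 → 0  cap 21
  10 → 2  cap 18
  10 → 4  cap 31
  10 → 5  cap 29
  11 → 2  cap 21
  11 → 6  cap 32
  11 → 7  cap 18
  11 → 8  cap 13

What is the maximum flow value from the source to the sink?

Maximum flow value: 75

augment #1: 10→4→8 bottleneck 8, total now 8
augment #2: 10→5→8 bottleneck 29, total now 37
augment #3: 10→2→5→8 bottleneck 6, total now 43
augment #4: 10→4→11→8 bottleneck 13, total now 56
augment #5: 10→0→7→9→8 bottleneck 18, total now 74
augment #6: 10→2→5→7→9→8 bottleneck 1, total now 75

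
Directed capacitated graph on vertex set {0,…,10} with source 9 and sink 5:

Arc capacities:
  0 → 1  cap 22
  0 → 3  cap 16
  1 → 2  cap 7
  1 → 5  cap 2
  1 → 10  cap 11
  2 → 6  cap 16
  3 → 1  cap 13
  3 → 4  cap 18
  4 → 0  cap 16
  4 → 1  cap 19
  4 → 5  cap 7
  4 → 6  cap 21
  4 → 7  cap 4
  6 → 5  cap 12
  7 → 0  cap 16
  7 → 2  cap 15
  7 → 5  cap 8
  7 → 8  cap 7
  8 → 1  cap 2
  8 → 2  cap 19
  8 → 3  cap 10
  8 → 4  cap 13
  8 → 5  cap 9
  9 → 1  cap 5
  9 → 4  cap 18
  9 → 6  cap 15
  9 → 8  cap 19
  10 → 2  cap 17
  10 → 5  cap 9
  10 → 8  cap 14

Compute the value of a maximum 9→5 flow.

Maximum flow value: 43

augment #1: 9→1→5 bottleneck 2, total now 2
augment #2: 9→4→5 bottleneck 7, total now 9
augment #3: 9→6→5 bottleneck 12, total now 21
augment #4: 9→8→5 bottleneck 9, total now 30
augment #5: 9→1→10→5 bottleneck 3, total now 33
augment #6: 9→4→7→5 bottleneck 4, total now 37
augment #7: 9→4→1→10→5 bottleneck 6, total now 43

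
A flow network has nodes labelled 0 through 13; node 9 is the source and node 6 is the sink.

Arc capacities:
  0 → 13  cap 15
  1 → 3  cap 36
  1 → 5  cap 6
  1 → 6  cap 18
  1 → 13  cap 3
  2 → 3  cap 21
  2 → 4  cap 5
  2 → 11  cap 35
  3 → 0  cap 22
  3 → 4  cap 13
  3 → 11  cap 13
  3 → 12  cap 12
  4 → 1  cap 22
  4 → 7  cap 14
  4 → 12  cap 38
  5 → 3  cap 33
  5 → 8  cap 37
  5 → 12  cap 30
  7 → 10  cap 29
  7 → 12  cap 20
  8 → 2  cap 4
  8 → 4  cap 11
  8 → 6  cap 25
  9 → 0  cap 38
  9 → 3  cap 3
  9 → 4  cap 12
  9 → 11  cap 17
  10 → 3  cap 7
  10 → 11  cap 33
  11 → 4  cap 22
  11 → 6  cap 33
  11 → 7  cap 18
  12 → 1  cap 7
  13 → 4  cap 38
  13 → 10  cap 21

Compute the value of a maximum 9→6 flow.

Maximum flow value: 47

augment #1: 9→11→6 bottleneck 17, total now 17
augment #2: 9→3→11→6 bottleneck 3, total now 20
augment #3: 9→4→1→6 bottleneck 12, total now 32
augment #4: 9→0→13→4→1→6 bottleneck 6, total now 38
augment #5: 9→0→13→10→11→6 bottleneck 9, total now 47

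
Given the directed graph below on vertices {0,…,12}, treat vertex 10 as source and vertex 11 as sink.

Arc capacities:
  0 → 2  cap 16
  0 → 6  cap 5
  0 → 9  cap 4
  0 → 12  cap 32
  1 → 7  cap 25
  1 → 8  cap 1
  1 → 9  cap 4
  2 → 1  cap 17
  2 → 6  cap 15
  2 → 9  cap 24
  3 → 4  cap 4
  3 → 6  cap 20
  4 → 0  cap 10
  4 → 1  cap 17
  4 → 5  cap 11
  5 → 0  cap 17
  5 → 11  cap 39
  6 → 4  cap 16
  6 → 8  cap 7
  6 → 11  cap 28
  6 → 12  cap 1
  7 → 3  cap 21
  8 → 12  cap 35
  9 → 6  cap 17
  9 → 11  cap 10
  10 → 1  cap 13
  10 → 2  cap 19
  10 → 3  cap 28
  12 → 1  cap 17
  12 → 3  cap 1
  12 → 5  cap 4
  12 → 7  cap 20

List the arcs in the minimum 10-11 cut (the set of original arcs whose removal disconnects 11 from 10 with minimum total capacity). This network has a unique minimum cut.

Min-cut arcs: {(1,8), (1,9), (3,4), (3,6), (10,2)} (total capacity 48)

augment #1: 10→1→9→11 push 4
augment #2: 10→2→6→11 push 15
augment #3: 10→2→9→11 push 4
augment #4: 10→3→6→11 push 13
augment #5: 10→3→4→5→11 push 4
augment #6: 10→1→8→12→5→11 push 1
augment #7: 10→3→6→2→9→11 push 2
augment #8: 10→3→6→4→5→11 push 5
max flow = 48; residual-reachable set from 10 gives S-side
cut edges (S→T): {(1,8), (1,9), (3,4), (3,6), (10,2)} total cap 48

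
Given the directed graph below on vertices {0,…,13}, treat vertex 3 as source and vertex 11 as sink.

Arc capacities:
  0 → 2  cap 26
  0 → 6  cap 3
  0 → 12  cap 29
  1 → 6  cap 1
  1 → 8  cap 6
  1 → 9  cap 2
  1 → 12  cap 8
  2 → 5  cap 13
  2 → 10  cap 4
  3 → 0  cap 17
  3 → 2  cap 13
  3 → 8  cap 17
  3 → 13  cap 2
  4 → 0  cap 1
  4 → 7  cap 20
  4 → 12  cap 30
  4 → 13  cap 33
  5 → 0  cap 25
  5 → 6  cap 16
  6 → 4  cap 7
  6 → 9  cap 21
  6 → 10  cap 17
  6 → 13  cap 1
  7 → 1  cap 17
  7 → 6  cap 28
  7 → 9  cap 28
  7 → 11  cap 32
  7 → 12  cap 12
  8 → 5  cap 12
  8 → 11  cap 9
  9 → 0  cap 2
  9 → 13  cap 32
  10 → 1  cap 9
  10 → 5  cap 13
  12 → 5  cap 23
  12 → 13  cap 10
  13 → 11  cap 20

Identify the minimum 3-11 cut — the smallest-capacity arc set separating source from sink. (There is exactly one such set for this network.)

augment #1: 3→8→11 push 9
augment #2: 3→13→11 push 2
augment #3: 3→0→6→13→11 push 1
augment #4: 3→0→12→13→11 push 10
augment #5: 3→0→6→4→7→11 push 2
augment #6: 3→2→5→6→4→7→11 push 5
augment #7: 3→2→5→6→9→13→11 push 7
max flow = 36; residual-reachable set from 3 gives S-side
cut edges (S→T): {(6,4), (8,11), (13,11)} total cap 36

Min-cut arcs: {(6,4), (8,11), (13,11)} (total capacity 36)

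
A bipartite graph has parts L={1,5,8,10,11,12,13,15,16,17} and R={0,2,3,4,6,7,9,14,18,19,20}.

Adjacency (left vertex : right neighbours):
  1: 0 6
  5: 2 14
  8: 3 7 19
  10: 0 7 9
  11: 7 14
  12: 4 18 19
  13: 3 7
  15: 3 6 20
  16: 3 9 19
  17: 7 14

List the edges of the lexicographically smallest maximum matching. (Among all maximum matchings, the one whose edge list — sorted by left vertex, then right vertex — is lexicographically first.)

Lex-smallest maximum matching: {(1,6), (5,2), (8,19), (10,0), (11,7), (12,4), (13,3), (15,20), (16,9), (17,14)}

|M| = 10 (so the lex-smallest maximum matching has 10 edges)
process left vertices in ascending order; for each, take the smallest-labelled available neighbour that still permits 10 edges overall, or leave it unmatched if none does
lex-smallest matching: {1-6, 5-2, 8-19, 10-0, 11-7, 12-4, 13-3, 15-20, 16-9, 17-14}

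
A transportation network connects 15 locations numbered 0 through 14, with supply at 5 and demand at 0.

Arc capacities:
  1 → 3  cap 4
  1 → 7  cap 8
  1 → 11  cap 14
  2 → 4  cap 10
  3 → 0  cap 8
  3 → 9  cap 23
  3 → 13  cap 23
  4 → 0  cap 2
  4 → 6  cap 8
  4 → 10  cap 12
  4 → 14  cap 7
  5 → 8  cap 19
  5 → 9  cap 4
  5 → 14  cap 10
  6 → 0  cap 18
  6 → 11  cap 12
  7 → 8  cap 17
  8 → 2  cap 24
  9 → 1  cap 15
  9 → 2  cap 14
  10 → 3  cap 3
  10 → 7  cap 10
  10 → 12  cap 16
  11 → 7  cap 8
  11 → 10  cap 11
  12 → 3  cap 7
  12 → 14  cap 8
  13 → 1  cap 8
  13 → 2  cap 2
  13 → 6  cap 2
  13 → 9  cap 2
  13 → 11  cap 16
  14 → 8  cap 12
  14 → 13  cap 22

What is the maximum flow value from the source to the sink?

augment #1: 5→8→2→4→0 bottleneck 2, total now 2
augment #2: 5→9→1→3→0 bottleneck 4, total now 6
augment #3: 5→14→13→6→0 bottleneck 2, total now 8
augment #4: 5→8→2→4→6→0 bottleneck 8, total now 16
augment #5: 5→14→13→11→10→3→0 bottleneck 3, total now 19
augment #6: 5→14→13→11→10→12→3→0 bottleneck 1, total now 20

Maximum flow value: 20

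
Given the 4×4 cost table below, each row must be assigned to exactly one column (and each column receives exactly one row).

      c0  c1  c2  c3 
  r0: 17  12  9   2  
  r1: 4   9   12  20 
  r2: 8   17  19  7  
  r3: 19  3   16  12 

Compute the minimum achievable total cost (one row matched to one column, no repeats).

optimal assignment: row0→col2 (cost 9), row1→col0 (cost 4), row2→col3 (cost 7), row3→col1 (cost 3)
total = 9 + 4 + 7 + 3 = 23

Minimum assignment cost: 23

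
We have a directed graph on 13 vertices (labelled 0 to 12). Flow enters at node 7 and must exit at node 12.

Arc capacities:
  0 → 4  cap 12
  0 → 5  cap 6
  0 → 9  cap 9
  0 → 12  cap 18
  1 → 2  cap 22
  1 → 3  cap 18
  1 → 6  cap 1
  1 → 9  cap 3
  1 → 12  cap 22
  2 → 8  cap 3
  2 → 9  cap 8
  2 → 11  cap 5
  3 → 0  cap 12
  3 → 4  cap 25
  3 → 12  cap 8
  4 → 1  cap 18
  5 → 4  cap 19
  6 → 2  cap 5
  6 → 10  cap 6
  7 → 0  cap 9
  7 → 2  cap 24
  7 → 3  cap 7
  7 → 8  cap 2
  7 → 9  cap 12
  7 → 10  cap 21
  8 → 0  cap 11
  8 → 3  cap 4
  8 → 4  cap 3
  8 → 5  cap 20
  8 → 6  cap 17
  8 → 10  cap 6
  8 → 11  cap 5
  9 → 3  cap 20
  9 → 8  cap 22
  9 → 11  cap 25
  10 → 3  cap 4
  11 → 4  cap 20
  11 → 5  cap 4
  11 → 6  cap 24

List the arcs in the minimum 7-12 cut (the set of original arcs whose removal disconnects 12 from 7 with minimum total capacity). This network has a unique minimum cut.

augment #1: 7→0→12 push 9
augment #2: 7→3→12 push 7
augment #3: 7→8→0→12 push 2
augment #4: 7→9→3→12 push 1
augment #5: 7→2→8→0→12 push 3
augment #6: 7→9→3→0→12 push 4
augment #7: 7→2→11→4→1→12 push 5
augment #8: 7→9→3→4→1→12 push 7
augment #9: 7→10→3→4→1→12 push 4
augment #10: 7→2→9→3→4→1→12 push 2
max flow = 44; residual-reachable set from 7 gives S-side
cut edges (S→T): {(0,12), (3,12), (4,1)} total cap 44

Min-cut arcs: {(0,12), (3,12), (4,1)} (total capacity 44)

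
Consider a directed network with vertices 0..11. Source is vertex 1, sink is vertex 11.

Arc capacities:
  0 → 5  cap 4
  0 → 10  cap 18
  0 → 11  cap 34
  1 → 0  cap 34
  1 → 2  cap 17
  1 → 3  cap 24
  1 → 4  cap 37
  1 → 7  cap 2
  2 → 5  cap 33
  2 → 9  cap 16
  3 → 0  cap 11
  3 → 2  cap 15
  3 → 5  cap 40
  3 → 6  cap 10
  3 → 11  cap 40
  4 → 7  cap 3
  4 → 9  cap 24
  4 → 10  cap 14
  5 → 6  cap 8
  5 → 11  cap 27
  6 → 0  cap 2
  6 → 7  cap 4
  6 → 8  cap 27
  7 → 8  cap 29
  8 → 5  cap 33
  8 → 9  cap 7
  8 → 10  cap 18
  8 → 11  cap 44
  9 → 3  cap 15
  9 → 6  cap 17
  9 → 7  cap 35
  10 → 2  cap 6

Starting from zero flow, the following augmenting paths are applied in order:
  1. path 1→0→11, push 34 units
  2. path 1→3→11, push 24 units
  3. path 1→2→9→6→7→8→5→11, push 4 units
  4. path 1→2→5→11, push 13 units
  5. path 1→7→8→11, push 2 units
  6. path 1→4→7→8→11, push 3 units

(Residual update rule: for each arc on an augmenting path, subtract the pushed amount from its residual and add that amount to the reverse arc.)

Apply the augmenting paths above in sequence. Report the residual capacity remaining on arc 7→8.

Residual capacity of (7,8): 20

after path 1 (1→0→11, push 34): res(7,8)=29
after path 2 (1→3→11, push 24): res(7,8)=29
after path 3 (1→2→9→6→7→8→5→11, push 4): res(7,8)=25
after path 4 (1→2→5→11, push 13): res(7,8)=25
after path 5 (1→7→8→11, push 2): res(7,8)=23
after path 6 (1→4→7→8→11, push 3): res(7,8)=20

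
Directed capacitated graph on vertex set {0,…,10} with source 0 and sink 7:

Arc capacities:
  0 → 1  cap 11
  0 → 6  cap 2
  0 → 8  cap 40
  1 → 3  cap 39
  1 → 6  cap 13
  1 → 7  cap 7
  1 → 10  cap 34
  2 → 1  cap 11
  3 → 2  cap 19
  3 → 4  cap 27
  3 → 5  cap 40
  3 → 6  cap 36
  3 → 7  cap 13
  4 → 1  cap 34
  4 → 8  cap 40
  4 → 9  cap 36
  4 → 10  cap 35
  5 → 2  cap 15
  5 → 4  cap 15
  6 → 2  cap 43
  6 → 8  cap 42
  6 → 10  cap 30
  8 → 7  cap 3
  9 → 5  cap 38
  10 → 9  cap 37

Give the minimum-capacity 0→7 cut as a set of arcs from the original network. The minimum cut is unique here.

augment #1: 0→1→7 push 7
augment #2: 0→8→7 push 3
augment #3: 0→1→3→7 push 4
augment #4: 0→6→2→1→3→7 push 2
max flow = 16; residual-reachable set from 0 gives S-side
cut edges (S→T): {(0,1), (0,6), (8,7)} total cap 16

Min-cut arcs: {(0,1), (0,6), (8,7)} (total capacity 16)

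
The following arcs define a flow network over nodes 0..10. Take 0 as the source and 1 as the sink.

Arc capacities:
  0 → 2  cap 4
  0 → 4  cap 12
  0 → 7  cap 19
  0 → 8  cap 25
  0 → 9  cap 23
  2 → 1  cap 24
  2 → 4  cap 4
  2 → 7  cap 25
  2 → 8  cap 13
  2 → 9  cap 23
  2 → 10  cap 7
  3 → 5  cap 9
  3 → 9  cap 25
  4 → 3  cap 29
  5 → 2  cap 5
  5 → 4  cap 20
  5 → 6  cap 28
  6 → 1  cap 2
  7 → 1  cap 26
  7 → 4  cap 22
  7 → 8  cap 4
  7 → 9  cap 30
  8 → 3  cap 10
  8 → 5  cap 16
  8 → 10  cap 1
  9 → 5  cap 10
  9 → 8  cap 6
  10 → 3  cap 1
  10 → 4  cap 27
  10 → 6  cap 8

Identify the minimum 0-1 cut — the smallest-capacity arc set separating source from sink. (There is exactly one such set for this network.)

augment #1: 0→2→1 push 4
augment #2: 0→7→1 push 19
augment #3: 0→8→5→2→1 push 5
augment #4: 0→8→5→6→1 push 2
max flow = 30; residual-reachable set from 0 gives S-side
cut edges (S→T): {(0,2), (0,7), (5,2), (6,1)} total cap 30

Min-cut arcs: {(0,2), (0,7), (5,2), (6,1)} (total capacity 30)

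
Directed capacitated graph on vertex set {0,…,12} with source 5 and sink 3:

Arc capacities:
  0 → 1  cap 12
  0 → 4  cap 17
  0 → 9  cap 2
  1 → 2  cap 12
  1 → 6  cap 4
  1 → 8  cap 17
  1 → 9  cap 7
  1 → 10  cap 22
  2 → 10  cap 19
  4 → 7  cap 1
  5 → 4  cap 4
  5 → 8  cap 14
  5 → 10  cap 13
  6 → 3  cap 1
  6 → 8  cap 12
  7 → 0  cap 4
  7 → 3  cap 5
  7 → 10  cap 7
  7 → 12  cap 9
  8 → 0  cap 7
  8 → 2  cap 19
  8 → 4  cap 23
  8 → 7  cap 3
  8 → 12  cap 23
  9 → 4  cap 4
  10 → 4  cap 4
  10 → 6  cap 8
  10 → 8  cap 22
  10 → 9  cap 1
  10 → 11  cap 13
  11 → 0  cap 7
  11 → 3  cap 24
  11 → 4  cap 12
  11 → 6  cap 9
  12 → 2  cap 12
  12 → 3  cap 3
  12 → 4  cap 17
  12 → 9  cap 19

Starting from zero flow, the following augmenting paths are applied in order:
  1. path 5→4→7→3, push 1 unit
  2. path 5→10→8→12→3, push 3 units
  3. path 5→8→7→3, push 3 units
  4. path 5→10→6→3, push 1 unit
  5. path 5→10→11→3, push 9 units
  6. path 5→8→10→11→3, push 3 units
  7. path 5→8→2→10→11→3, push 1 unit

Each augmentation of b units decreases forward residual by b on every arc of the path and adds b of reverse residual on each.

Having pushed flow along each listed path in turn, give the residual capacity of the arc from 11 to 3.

Residual capacity of (11,3): 11

after path 1 (5→4→7→3, push 1): res(11,3)=24
after path 2 (5→10→8→12→3, push 3): res(11,3)=24
after path 3 (5→8→7→3, push 3): res(11,3)=24
after path 4 (5→10→6→3, push 1): res(11,3)=24
after path 5 (5→10→11→3, push 9): res(11,3)=15
after path 6 (5→8→10→11→3, push 3): res(11,3)=12
after path 7 (5→8→2→10→11→3, push 1): res(11,3)=11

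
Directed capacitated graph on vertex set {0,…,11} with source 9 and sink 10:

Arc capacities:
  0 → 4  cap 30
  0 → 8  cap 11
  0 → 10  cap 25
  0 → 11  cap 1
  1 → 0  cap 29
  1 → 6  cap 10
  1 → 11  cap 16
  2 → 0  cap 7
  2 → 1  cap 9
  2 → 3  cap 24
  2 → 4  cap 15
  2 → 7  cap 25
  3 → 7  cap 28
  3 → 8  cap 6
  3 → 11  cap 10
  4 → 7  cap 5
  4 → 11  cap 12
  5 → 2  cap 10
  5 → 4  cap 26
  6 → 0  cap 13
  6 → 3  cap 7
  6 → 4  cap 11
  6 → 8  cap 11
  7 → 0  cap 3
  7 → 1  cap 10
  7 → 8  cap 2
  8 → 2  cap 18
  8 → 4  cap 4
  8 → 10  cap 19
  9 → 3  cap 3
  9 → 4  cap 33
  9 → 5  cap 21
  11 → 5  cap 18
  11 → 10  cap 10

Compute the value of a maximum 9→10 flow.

augment #1: 9→3→8→10 bottleneck 3, total now 3
augment #2: 9→4→11→10 bottleneck 10, total now 13
augment #3: 9→4→7→0→10 bottleneck 3, total now 16
augment #4: 9→4→7→8→10 bottleneck 2, total now 18
augment #5: 9→5→2→0→10 bottleneck 7, total now 25
augment #6: 9→5→2→1→0→10 bottleneck 3, total now 28

Maximum flow value: 28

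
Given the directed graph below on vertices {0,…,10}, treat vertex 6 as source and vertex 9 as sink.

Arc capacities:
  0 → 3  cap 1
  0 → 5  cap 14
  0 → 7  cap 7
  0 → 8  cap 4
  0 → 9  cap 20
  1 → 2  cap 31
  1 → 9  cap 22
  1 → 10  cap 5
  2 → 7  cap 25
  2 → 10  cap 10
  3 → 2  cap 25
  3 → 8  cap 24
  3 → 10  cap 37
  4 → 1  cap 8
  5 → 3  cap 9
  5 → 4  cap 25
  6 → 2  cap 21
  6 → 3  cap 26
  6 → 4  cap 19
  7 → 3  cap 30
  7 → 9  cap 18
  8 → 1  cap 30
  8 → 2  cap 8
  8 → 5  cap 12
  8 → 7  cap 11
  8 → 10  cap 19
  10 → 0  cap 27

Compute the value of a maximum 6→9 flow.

Maximum flow value: 55

augment #1: 6→2→7→9 bottleneck 18, total now 18
augment #2: 6→4→1→9 bottleneck 8, total now 26
augment #3: 6→2→10→0→9 bottleneck 3, total now 29
augment #4: 6→3→8→1→9 bottleneck 14, total now 43
augment #5: 6→3→10→0→9 bottleneck 12, total now 55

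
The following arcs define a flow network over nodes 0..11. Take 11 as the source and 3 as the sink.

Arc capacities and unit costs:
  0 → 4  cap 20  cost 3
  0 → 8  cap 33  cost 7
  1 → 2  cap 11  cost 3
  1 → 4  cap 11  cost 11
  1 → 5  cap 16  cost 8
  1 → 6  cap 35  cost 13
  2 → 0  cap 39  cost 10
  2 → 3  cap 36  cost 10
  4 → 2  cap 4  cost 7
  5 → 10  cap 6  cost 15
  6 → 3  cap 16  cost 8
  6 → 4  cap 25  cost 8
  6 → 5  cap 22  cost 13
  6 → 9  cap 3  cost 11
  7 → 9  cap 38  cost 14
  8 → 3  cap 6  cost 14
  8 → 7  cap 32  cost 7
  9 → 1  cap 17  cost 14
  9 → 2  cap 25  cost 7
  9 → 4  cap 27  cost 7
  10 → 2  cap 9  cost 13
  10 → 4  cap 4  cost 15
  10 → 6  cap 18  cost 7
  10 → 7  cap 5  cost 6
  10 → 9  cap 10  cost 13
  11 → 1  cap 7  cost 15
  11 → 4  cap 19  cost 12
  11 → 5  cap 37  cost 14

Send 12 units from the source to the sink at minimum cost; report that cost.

Minimum cost for 12 units: 356

shortest-cost path #1: 11→1→2→3 push 7 @ unit cost 28 (adds 196)
shortest-cost path #2: 11→4→2→3 push 4 @ unit cost 29 (adds 116)
shortest-cost path #3: 11→5→10→6→3 push 1 @ unit cost 44 (adds 44)
total cost = 356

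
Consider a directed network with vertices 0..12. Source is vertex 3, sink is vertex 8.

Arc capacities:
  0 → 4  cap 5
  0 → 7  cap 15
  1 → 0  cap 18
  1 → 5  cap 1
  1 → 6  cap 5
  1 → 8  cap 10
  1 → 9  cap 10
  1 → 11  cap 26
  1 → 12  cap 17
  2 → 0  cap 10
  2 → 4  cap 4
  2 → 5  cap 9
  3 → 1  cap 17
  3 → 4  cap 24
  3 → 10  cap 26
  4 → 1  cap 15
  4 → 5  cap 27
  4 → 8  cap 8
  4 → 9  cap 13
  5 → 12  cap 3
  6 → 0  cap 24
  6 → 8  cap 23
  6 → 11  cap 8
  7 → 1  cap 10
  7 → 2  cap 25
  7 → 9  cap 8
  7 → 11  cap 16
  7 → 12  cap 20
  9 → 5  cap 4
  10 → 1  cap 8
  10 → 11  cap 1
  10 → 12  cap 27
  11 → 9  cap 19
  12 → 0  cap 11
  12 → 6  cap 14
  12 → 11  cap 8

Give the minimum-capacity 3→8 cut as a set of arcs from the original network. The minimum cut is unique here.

augment #1: 3→1→8 push 10
augment #2: 3→4→8 push 8
augment #3: 3→1→6→8 push 5
augment #4: 3→1→12→6→8 push 2
augment #5: 3→10→12→6→8 push 12
max flow = 37; residual-reachable set from 3 gives S-side
cut edges (S→T): {(1,6), (1,8), (4,8), (12,6)} total cap 37

Min-cut arcs: {(1,6), (1,8), (4,8), (12,6)} (total capacity 37)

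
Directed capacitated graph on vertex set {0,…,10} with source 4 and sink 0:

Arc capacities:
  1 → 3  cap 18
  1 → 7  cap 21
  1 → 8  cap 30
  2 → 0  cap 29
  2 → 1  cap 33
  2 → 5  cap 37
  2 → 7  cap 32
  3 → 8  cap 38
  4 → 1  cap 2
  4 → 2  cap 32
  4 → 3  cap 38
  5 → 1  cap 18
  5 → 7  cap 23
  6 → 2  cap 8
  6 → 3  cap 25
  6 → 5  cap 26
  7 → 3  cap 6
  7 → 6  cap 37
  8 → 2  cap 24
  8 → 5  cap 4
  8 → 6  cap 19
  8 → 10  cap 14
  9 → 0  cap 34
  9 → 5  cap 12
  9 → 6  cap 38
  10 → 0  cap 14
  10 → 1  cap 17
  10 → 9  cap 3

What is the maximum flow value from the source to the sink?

Maximum flow value: 43

augment #1: 4→2→0 bottleneck 29, total now 29
augment #2: 4→1→8→10→0 bottleneck 2, total now 31
augment #3: 4→3→8→10→0 bottleneck 12, total now 43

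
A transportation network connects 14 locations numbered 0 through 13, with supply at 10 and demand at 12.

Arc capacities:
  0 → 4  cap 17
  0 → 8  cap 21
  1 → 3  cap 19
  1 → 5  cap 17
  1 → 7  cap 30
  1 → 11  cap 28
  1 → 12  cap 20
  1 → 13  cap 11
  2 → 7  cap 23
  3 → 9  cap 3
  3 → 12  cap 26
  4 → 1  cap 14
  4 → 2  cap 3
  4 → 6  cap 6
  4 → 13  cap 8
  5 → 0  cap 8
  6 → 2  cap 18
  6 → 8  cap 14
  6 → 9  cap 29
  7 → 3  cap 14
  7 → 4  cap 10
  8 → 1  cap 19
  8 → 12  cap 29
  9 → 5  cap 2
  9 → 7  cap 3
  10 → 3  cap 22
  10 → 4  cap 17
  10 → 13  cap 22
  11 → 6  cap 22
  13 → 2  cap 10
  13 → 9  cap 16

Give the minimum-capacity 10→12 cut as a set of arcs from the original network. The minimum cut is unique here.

augment #1: 10→3→12 push 22
augment #2: 10→4→1→12 push 14
augment #3: 10→4→6→8→12 push 3
augment #4: 10→13→2→7→3→12 push 4
augment #5: 10→13→9→5→0→8→12 push 2
augment #6: 10→13→2→7→4→6→8→12 push 3
max flow = 48; residual-reachable set from 10 gives S-side
cut edges (S→T): {(3,12), (4,1), (4,6), (9,5)} total cap 48

Min-cut arcs: {(3,12), (4,1), (4,6), (9,5)} (total capacity 48)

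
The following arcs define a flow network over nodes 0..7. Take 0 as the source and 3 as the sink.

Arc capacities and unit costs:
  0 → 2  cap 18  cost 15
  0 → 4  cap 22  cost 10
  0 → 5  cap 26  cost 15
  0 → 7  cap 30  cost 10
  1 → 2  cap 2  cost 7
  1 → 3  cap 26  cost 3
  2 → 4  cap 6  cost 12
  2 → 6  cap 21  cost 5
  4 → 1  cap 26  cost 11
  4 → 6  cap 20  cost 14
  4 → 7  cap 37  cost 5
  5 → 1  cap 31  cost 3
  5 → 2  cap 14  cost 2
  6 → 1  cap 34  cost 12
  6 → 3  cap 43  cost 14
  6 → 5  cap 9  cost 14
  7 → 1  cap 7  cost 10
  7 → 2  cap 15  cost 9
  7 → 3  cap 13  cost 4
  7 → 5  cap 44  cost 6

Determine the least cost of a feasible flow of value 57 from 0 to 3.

shortest-cost path #1: 0→7→3 push 13 @ unit cost 14 (adds 182)
shortest-cost path #2: 0→5→1→3 push 26 @ unit cost 21 (adds 546)
shortest-cost path #3: 0→2→6→3 push 18 @ unit cost 34 (adds 612)
total cost = 1340

Minimum cost for 57 units: 1340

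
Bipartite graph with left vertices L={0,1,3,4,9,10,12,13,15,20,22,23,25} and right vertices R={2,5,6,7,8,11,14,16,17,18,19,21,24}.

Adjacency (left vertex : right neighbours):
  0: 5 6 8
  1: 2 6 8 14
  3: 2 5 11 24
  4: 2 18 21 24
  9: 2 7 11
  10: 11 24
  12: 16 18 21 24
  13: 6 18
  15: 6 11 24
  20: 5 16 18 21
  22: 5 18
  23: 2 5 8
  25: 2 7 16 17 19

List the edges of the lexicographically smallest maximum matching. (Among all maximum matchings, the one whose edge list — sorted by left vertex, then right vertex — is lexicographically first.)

|M| = 12 (so the lex-smallest maximum matching has 12 edges)
process left vertices in ascending order; for each, take the smallest-labelled available neighbour that still permits 12 edges overall, or leave it unmatched if none does
lex-smallest matching: {0-5, 1-14, 3-2, 4-18, 9-7, 10-11, 12-16, 13-6, 15-24, 20-21, 23-8, 25-17}

Lex-smallest maximum matching: {(0,5), (1,14), (3,2), (4,18), (9,7), (10,11), (12,16), (13,6), (15,24), (20,21), (23,8), (25,17)}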